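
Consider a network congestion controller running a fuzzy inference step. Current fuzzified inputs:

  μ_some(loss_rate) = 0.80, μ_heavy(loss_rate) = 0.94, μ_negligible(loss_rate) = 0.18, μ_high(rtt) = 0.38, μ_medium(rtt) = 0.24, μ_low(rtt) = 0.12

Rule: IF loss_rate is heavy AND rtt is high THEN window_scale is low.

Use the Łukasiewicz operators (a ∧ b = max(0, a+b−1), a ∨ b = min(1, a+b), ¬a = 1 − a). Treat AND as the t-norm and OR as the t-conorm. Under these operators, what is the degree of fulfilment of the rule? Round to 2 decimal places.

firing strength: heavy=0.94, high=0.38; AND[max(0, a+b−1)] → w = 0.32

0.32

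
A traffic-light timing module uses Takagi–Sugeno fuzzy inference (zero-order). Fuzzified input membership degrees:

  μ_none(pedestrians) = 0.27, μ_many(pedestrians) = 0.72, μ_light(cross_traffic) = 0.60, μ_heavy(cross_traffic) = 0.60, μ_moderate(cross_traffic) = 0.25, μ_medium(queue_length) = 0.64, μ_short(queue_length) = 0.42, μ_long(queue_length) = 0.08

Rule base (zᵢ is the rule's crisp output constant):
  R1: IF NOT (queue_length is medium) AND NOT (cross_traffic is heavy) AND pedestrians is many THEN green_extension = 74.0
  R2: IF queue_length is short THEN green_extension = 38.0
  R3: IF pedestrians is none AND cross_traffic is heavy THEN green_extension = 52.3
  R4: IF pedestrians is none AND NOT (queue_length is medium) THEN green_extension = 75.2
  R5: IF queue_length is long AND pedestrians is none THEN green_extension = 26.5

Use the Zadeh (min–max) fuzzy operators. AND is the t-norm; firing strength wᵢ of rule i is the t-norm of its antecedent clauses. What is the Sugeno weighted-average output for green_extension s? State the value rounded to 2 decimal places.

R1 (z=74.0): ¬medium=1−0.64=0.36, ¬heavy=1−0.60=0.40, many=0.72; AND[min(a, b)] → w = 0.36
R2 (z=38.0): short=0.42 → w = 0.42
R3 (z=52.3): none=0.27, heavy=0.60; AND[min(a, b)] → w = 0.27
R4 (z=75.2): none=0.27, ¬medium=1−0.64=0.36; AND[min(a, b)] → w = 0.27
R5 (z=26.5): long=0.08, none=0.27; AND[min(a, b)] → w = 0.08
Weighted average = (0.36·74.0 + 0.42·38.0 + 0.27·52.3 + 0.27·75.2 + 0.08·26.5) / (0.36 + 0.42 + 0.27 + 0.27 + 0.08)
  = 79.1450 / 1.4000 = 56.53

56.53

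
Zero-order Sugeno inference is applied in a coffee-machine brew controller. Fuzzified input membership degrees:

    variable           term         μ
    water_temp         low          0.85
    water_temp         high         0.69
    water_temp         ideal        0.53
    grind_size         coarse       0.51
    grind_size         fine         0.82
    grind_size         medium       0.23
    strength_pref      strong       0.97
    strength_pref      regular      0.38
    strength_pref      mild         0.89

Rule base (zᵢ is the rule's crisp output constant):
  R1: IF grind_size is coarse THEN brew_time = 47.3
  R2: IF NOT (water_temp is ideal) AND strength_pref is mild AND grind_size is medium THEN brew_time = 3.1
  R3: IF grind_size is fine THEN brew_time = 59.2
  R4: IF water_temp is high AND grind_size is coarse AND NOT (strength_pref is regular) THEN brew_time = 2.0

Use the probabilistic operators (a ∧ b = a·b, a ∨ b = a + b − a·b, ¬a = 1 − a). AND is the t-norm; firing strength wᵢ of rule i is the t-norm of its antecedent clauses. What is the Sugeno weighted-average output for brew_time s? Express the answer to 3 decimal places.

44.638

R1 (z=47.3): coarse=0.51 → w = 0.5100
R2 (z=3.1): ¬ideal=1−0.53=0.47, mild=0.89, medium=0.23; AND[a·b] → w = 0.0962
R3 (z=59.2): fine=0.82 → w = 0.8200
R4 (z=2.0): high=0.69, coarse=0.51, ¬regular=1−0.38=0.62; AND[a·b] → w = 0.2182
Weighted average = (0.5100·47.3 + 0.0962·3.1 + 0.8200·59.2 + 0.2182·2.0) / (0.5100 + 0.0962 + 0.8200 + 0.2182)
  = 73.4016 / 1.6444 = 44.638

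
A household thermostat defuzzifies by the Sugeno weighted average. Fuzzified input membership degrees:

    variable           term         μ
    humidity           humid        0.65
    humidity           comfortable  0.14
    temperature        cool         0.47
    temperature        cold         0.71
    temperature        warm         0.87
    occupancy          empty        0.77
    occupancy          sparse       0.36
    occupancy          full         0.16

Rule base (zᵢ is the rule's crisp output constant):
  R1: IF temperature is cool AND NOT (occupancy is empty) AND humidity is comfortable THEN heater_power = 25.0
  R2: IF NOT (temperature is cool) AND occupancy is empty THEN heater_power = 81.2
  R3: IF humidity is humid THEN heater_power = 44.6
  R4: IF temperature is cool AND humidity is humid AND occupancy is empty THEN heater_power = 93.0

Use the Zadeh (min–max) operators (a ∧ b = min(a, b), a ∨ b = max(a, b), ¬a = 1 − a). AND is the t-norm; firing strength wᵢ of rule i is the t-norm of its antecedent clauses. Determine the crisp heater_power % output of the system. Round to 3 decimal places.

R1 (z=25.0): cool=0.47, ¬empty=1−0.77=0.23, comfortable=0.14; AND[min(a, b)] → w = 0.14
R2 (z=81.2): ¬cool=1−0.47=0.53, empty=0.77; AND[min(a, b)] → w = 0.53
R3 (z=44.6): humid=0.65 → w = 0.65
R4 (z=93.0): cool=0.47, humid=0.65, empty=0.77; AND[min(a, b)] → w = 0.47
Weighted average = (0.14·25.0 + 0.53·81.2 + 0.65·44.6 + 0.47·93.0) / (0.14 + 0.53 + 0.65 + 0.47)
  = 119.2360 / 1.7900 = 66.612

66.612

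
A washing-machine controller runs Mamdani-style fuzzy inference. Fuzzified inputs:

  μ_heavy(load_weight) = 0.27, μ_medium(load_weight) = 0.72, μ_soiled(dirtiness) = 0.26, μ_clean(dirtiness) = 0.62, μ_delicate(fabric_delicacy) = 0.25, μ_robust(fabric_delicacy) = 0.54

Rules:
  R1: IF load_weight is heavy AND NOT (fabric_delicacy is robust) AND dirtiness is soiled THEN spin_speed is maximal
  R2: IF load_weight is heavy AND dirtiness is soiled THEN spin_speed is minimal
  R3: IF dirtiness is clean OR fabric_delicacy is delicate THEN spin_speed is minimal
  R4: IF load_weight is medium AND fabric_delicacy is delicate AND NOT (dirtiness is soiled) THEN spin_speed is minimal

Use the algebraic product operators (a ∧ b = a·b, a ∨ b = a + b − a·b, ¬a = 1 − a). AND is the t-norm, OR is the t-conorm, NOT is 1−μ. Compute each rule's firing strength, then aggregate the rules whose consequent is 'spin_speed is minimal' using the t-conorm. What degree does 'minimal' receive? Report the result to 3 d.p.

0.770

R1: heavy=0.27, ¬robust=1−0.54=0.46, soiled=0.26; AND[a·b] → w = 0.0323
R2: heavy=0.27, soiled=0.26; AND[a·b] → w = 0.0702
R3: clean=0.62, delicate=0.25; OR[a + b − a·b] → w = 0.7150
R4: medium=0.72, delicate=0.25, ¬soiled=1−0.26=0.74; AND[a·b] → w = 0.1332
Rules with consequent 'minimal': {R2, R3, R4} → strengths 0.0702, 0.7150, 0.1332
Aggregate via t-conorm [a + b − a·b]: 0.7703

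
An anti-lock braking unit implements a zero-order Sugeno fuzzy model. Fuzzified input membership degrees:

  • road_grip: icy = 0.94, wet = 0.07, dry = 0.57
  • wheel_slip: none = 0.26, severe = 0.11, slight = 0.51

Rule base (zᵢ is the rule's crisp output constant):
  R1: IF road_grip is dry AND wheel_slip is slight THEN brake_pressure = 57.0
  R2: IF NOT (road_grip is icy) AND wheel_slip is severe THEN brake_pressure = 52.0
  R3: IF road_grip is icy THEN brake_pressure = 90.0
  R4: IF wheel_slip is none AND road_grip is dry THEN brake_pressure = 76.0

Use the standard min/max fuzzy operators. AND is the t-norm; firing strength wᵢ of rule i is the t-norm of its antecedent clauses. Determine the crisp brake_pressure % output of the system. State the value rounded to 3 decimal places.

77.147

R1 (z=57.0): dry=0.57, slight=0.51; AND[min(a, b)] → w = 0.51
R2 (z=52.0): ¬icy=1−0.94=0.06, severe=0.11; AND[min(a, b)] → w = 0.06
R3 (z=90.0): icy=0.94 → w = 0.94
R4 (z=76.0): none=0.26, dry=0.57; AND[min(a, b)] → w = 0.26
Weighted average = (0.51·57.0 + 0.06·52.0 + 0.94·90.0 + 0.26·76.0) / (0.51 + 0.06 + 0.94 + 0.26)
  = 136.5500 / 1.7700 = 77.147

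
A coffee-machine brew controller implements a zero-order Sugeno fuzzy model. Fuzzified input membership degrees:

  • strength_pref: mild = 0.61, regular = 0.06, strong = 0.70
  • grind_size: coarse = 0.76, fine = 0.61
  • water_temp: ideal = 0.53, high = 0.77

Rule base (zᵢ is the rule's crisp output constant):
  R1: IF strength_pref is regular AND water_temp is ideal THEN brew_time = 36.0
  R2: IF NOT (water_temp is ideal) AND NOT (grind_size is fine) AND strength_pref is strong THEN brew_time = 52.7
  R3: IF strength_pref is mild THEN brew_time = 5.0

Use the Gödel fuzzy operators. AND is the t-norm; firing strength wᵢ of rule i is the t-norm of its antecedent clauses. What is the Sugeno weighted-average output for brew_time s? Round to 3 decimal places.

R1 (z=36.0): regular=0.06, ideal=0.53; AND[min(a, b)] → w = 0.06
R2 (z=52.7): ¬ideal=1−0.53=0.47, ¬fine=1−0.61=0.39, strong=0.70; AND[min(a, b)] → w = 0.39
R3 (z=5.0): mild=0.61 → w = 0.61
Weighted average = (0.06·36.0 + 0.39·52.7 + 0.61·5.0) / (0.06 + 0.39 + 0.61)
  = 25.7630 / 1.0600 = 24.305

24.305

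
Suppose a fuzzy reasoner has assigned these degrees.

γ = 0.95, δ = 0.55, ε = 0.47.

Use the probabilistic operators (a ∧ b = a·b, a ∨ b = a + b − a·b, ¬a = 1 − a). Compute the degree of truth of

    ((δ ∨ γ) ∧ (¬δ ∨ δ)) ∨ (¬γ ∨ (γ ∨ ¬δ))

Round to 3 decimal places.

δ ∨ γ = a + b − a·b on (0.5500, 0.9500) = 0.9775
¬δ = 1 − 0.5500 = 0.4500
¬δ ∨ δ = a + b − a·b on (0.4500, 0.5500) = 0.7525
(δ ∨ γ) ∧ (¬δ ∨ δ) = a·b on (0.9775, 0.7525) = 0.7356
¬γ = 1 − 0.9500 = 0.0500
¬δ = 1 − 0.5500 = 0.4500
γ ∨ ¬δ = a + b − a·b on (0.9500, 0.4500) = 0.9725
¬γ ∨ (γ ∨ ¬δ) = a + b − a·b on (0.0500, 0.9725) = 0.9739
((δ ∨ γ) ∧ (¬δ ∨ δ)) ∨ (¬γ ∨ (γ ∨ ¬δ)) = a + b − a·b on (0.7356, 0.9739) = 0.9931

0.993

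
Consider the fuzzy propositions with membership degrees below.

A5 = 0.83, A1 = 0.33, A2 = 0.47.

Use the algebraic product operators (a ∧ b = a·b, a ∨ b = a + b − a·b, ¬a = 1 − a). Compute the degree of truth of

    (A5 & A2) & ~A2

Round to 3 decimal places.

0.207

A5 & A2 = a·b on (0.8300, 0.4700) = 0.3901
~A2 = 1 − 0.4700 = 0.5300
(A5 & A2) & ~A2 = a·b on (0.3901, 0.5300) = 0.2068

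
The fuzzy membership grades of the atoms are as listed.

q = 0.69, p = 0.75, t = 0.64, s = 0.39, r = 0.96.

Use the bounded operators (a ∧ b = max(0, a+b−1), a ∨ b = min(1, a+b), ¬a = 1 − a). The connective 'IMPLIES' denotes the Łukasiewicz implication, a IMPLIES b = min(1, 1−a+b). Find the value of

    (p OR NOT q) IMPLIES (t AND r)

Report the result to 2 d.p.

NOT q = 1 − 0.69 = 0.31
p OR NOT q = min(1, a+b) on (0.75, 0.31) = 1.00
t AND r = max(0, a+b−1) on (0.64, 0.96) = 0.60
(p OR NOT q) IMPLIES (t AND r)  [Łukasiewicz: min(1, 1−a+b)] with a=1.00, b=0.60 → 0.60

0.60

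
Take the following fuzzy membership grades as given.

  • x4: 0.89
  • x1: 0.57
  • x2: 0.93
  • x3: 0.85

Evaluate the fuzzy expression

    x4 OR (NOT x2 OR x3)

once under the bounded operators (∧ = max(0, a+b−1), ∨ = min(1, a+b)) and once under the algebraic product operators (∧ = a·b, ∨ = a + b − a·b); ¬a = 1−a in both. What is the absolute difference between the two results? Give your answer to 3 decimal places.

Under bounded:
  NOT x2 = 1 − 0.93 = 0.07
  NOT x2 OR x3 = min(1, a+b) on (0.07, 0.85) = 0.92
  x4 OR (NOT x2 OR x3) = min(1, a+b) on (0.89, 0.92) = 1.00
  → value = 1.0000
Under algebraic product:
  NOT x2 = 1 − 0.9300 = 0.0700
  NOT x2 OR x3 = a + b − a·b on (0.0700, 0.8500) = 0.8605
  x4 OR (NOT x2 OR x3) = a + b − a·b on (0.8900, 0.8605) = 0.9847
  → value = 0.9847
|1.0000 − 0.9847| = 0.015

0.015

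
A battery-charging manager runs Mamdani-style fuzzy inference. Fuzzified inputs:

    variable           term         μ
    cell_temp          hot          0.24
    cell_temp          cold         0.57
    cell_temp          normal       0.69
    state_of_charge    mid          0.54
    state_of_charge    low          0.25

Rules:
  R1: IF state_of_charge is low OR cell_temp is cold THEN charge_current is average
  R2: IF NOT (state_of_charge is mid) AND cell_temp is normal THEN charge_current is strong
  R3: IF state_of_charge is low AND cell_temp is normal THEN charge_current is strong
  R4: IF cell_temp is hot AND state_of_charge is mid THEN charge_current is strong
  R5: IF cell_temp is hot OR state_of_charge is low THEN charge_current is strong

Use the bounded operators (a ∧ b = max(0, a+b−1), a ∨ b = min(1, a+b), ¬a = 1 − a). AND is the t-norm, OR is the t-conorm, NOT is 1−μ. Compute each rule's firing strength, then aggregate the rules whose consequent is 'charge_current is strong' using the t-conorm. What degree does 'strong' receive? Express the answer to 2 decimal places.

R1: low=0.25, cold=0.57; OR[min(1, a+b)] → w = 0.82
R2: ¬mid=1−0.54=0.46, normal=0.69; AND[max(0, a+b−1)] → w = 0.15
R3: low=0.25, normal=0.69; AND[max(0, a+b−1)] → w = 0.00
R4: hot=0.24, mid=0.54; AND[max(0, a+b−1)] → w = 0.00
R5: hot=0.24, low=0.25; OR[min(1, a+b)] → w = 0.49
Rules with consequent 'strong': {R2, R3, R4, R5} → strengths 0.15, 0.00, 0.00, 0.49
Aggregate via t-conorm [min(1, a+b)]: 0.64

0.64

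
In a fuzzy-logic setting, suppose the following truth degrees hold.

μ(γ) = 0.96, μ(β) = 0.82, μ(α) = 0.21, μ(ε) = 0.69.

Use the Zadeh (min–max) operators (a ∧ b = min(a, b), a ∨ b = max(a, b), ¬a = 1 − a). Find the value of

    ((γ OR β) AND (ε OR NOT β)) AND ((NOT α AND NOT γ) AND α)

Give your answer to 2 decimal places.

γ OR β = max(a, b) on (0.96, 0.82) = 0.96
NOT β = 1 − 0.82 = 0.18
ε OR NOT β = max(a, b) on (0.69, 0.18) = 0.69
(γ OR β) AND (ε OR NOT β) = min(a, b) on (0.96, 0.69) = 0.69
NOT α = 1 − 0.21 = 0.79
NOT γ = 1 − 0.96 = 0.04
NOT α AND NOT γ = min(a, b) on (0.79, 0.04) = 0.04
(NOT α AND NOT γ) AND α = min(a, b) on (0.04, 0.21) = 0.04
((γ OR β) AND (ε OR NOT β)) AND ((NOT α AND NOT γ) AND α) = min(a, b) on (0.69, 0.04) = 0.04

0.04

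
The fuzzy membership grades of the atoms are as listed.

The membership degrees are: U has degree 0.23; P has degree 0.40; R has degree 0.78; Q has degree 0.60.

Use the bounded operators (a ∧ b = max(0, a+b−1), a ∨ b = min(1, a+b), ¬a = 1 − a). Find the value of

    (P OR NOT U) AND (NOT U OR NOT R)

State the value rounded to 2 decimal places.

NOT U = 1 − 0.23 = 0.77
P OR NOT U = min(1, a+b) on (0.40, 0.77) = 1.00
NOT U = 1 − 0.23 = 0.77
NOT R = 1 − 0.78 = 0.22
NOT U OR NOT R = min(1, a+b) on (0.77, 0.22) = 0.99
(P OR NOT U) AND (NOT U OR NOT R) = max(0, a+b−1) on (1.00, 0.99) = 0.99

0.99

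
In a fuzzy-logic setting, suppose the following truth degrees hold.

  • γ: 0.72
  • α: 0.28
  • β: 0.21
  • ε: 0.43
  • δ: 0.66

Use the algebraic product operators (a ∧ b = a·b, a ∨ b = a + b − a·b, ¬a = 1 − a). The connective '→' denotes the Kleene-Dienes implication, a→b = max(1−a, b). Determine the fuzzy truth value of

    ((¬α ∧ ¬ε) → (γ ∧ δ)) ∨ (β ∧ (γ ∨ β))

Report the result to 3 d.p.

0.657

¬α = 1 − 0.2800 = 0.7200
¬ε = 1 − 0.4300 = 0.5700
¬α ∧ ¬ε = a·b on (0.7200, 0.5700) = 0.4104
γ ∧ δ = a·b on (0.7200, 0.6600) = 0.4752
(¬α ∧ ¬ε) → (γ ∧ δ)  [Kleene-Dienes: max(1−a, b)] with a=0.4104, b=0.4752 → 0.5896
γ ∨ β = a + b − a·b on (0.7200, 0.2100) = 0.7788
β ∧ (γ ∨ β) = a·b on (0.2100, 0.7788) = 0.1635
((¬α ∧ ¬ε) → (γ ∧ δ)) ∨ (β ∧ (γ ∨ β)) = a + b − a·b on (0.5896, 0.1635) = 0.6567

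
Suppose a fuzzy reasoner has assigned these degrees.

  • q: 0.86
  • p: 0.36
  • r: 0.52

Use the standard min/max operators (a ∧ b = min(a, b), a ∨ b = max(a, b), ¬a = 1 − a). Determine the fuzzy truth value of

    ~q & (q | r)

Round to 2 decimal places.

0.14

~q = 1 − 0.86 = 0.14
q | r = max(a, b) on (0.86, 0.52) = 0.86
~q & (q | r) = min(a, b) on (0.14, 0.86) = 0.14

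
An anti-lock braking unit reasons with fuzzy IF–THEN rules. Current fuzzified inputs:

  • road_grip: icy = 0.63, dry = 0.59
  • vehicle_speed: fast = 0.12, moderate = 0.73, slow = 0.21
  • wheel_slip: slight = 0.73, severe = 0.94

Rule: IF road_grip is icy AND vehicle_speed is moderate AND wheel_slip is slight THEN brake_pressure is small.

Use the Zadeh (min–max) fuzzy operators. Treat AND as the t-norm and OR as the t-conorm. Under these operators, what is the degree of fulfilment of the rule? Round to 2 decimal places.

firing strength: icy=0.63, moderate=0.73, slight=0.73; AND[min(a, b)] → w = 0.63

0.63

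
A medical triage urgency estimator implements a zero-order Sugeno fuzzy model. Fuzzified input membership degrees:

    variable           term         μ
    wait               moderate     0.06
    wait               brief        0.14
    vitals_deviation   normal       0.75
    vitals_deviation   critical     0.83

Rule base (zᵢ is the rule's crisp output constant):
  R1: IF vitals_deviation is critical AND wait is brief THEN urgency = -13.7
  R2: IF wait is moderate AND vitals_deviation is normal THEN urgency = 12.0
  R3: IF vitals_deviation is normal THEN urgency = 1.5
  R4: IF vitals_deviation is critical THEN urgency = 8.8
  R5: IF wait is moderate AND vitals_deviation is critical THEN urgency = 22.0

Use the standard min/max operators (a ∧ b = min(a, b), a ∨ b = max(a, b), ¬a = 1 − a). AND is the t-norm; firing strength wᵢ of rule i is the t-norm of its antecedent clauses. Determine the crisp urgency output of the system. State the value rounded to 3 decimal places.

R1 (z=-13.7): critical=0.83, brief=0.14; AND[min(a, b)] → w = 0.14
R2 (z=12.0): moderate=0.06, normal=0.75; AND[min(a, b)] → w = 0.06
R3 (z=1.5): normal=0.75 → w = 0.75
R4 (z=8.8): critical=0.83 → w = 0.83
R5 (z=22.0): moderate=0.06, critical=0.83; AND[min(a, b)] → w = 0.06
Weighted average = (0.14·-13.7 + 0.06·12.0 + 0.75·1.5 + 0.83·8.8 + 0.06·22.0) / (0.14 + 0.06 + 0.75 + 0.83 + 0.06)
  = 8.5510 / 1.8400 = 4.647

4.647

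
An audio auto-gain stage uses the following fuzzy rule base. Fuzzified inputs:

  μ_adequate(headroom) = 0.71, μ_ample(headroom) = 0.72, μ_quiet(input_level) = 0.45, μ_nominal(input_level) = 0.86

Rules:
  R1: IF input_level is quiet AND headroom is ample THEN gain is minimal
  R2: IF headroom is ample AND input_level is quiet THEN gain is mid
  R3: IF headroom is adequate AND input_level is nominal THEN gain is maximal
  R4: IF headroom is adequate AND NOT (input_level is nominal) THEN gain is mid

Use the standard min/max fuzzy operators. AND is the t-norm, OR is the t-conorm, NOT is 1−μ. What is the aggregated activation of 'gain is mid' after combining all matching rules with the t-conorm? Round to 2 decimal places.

R1: quiet=0.45, ample=0.72; AND[min(a, b)] → w = 0.45
R2: ample=0.72, quiet=0.45; AND[min(a, b)] → w = 0.45
R3: adequate=0.71, nominal=0.86; AND[min(a, b)] → w = 0.71
R4: adequate=0.71, ¬nominal=1−0.86=0.14; AND[min(a, b)] → w = 0.14
Rules with consequent 'mid': {R2, R4} → strengths 0.45, 0.14
Aggregate via t-conorm [max(a, b)]: 0.45

0.45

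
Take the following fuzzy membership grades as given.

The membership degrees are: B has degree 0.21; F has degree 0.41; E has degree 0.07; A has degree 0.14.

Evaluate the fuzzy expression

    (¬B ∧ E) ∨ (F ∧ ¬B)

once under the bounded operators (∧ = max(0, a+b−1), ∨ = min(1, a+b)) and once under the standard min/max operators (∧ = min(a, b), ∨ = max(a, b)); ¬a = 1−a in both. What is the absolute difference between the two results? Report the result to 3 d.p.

Under bounded:
  ¬B = 1 − 0.21 = 0.79
  ¬B ∧ E = max(0, a+b−1) on (0.79, 0.07) = 0.00
  ¬B = 1 − 0.21 = 0.79
  F ∧ ¬B = max(0, a+b−1) on (0.41, 0.79) = 0.20
  (¬B ∧ E) ∨ (F ∧ ¬B) = min(1, a+b) on (0.00, 0.20) = 0.20
  → value = 0.2000
Under standard min/max:
  ¬B = 1 − 0.21 = 0.79
  ¬B ∧ E = min(a, b) on (0.79, 0.07) = 0.07
  ¬B = 1 − 0.21 = 0.79
  F ∧ ¬B = min(a, b) on (0.41, 0.79) = 0.41
  (¬B ∧ E) ∨ (F ∧ ¬B) = max(a, b) on (0.07, 0.41) = 0.41
  → value = 0.4100
|0.2000 − 0.4100| = 0.210

0.210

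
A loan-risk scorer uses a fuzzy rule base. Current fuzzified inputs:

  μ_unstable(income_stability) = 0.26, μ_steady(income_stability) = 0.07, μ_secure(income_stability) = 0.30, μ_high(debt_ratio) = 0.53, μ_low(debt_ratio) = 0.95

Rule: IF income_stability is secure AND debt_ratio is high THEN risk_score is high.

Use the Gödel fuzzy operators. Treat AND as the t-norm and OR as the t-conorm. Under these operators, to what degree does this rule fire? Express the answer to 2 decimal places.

0.30

firing strength: secure=0.30, high=0.53; AND[min(a, b)] → w = 0.30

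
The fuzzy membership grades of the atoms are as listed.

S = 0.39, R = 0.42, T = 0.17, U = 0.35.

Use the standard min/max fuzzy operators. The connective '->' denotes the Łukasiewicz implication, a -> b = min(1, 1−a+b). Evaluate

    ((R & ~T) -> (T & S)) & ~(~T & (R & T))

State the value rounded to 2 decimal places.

~T = 1 − 0.17 = 0.83
R & ~T = min(a, b) on (0.42, 0.83) = 0.42
T & S = min(a, b) on (0.17, 0.39) = 0.17
(R & ~T) -> (T & S)  [Łukasiewicz: min(1, 1−a+b)] with a=0.42, b=0.17 → 0.75
~T = 1 − 0.17 = 0.83
R & T = min(a, b) on (0.42, 0.17) = 0.17
~T & (R & T) = min(a, b) on (0.83, 0.17) = 0.17
~(~T & (R & T)) = 1 − 0.17 = 0.83
((R & ~T) -> (T & S)) & ~(~T & (R & T)) = min(a, b) on (0.75, 0.83) = 0.75

0.75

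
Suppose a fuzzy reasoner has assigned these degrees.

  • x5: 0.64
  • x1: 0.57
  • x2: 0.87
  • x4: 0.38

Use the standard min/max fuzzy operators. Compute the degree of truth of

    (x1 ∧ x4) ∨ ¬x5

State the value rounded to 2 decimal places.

x1 ∧ x4 = min(a, b) on (0.57, 0.38) = 0.38
¬x5 = 1 − 0.64 = 0.36
(x1 ∧ x4) ∨ ¬x5 = max(a, b) on (0.38, 0.36) = 0.38

0.38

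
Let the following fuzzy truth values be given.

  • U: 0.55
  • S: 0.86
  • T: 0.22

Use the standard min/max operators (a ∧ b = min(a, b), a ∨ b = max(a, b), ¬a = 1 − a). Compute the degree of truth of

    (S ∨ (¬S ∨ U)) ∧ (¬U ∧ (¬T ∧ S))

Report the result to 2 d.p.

0.45

¬S = 1 − 0.86 = 0.14
¬S ∨ U = max(a, b) on (0.14, 0.55) = 0.55
S ∨ (¬S ∨ U) = max(a, b) on (0.86, 0.55) = 0.86
¬U = 1 − 0.55 = 0.45
¬T = 1 − 0.22 = 0.78
¬T ∧ S = min(a, b) on (0.78, 0.86) = 0.78
¬U ∧ (¬T ∧ S) = min(a, b) on (0.45, 0.78) = 0.45
(S ∨ (¬S ∨ U)) ∧ (¬U ∧ (¬T ∧ S)) = min(a, b) on (0.86, 0.45) = 0.45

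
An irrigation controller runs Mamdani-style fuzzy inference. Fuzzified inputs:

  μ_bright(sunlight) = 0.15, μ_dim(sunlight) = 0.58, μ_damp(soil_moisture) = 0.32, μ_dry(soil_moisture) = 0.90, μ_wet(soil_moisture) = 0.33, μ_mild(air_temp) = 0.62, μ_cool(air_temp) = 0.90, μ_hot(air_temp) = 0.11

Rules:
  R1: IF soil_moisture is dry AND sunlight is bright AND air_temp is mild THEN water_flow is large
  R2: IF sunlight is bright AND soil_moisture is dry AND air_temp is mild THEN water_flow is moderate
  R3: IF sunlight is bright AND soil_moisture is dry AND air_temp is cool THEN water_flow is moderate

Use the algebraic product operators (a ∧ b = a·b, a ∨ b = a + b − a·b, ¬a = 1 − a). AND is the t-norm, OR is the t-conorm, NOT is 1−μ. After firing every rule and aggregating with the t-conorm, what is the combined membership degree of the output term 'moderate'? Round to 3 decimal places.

R1: dry=0.90, bright=0.15, mild=0.62; AND[a·b] → w = 0.0837
R2: bright=0.15, dry=0.90, mild=0.62; AND[a·b] → w = 0.0837
R3: bright=0.15, dry=0.90, cool=0.90; AND[a·b] → w = 0.1215
Rules with consequent 'moderate': {R2, R3} → strengths 0.0837, 0.1215
Aggregate via t-conorm [a + b − a·b]: 0.1950

0.195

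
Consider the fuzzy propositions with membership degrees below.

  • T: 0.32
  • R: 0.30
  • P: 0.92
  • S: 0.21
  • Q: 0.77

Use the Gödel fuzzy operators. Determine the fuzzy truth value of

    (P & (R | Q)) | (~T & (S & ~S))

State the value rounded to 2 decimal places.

0.77

R | Q = max(a, b) on (0.30, 0.77) = 0.77
P & (R | Q) = min(a, b) on (0.92, 0.77) = 0.77
~T = 1 − 0.32 = 0.68
~S = 1 − 0.21 = 0.79
S & ~S = min(a, b) on (0.21, 0.79) = 0.21
~T & (S & ~S) = min(a, b) on (0.68, 0.21) = 0.21
(P & (R | Q)) | (~T & (S & ~S)) = max(a, b) on (0.77, 0.21) = 0.77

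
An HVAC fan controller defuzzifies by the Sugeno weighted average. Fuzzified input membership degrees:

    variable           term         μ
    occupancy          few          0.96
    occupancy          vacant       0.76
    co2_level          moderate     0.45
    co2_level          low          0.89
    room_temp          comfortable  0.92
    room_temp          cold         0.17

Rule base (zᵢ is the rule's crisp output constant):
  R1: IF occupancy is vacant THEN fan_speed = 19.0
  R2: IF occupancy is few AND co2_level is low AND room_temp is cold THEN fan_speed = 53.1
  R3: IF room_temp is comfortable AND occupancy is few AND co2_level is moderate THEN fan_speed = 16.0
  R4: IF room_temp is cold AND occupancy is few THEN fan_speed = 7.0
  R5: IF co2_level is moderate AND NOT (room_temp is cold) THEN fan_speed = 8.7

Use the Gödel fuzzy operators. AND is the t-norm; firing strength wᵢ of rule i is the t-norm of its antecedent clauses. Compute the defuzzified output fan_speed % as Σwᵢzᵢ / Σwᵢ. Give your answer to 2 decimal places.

R1 (z=19.0): vacant=0.76 → w = 0.76
R2 (z=53.1): few=0.96, low=0.89, cold=0.17; AND[min(a, b)] → w = 0.17
R3 (z=16.0): comfortable=0.92, few=0.96, moderate=0.45; AND[min(a, b)] → w = 0.45
R4 (z=7.0): cold=0.17, few=0.96; AND[min(a, b)] → w = 0.17
R5 (z=8.7): moderate=0.45, ¬cold=1−0.17=0.83; AND[min(a, b)] → w = 0.45
Weighted average = (0.76·19.0 + 0.17·53.1 + 0.45·16.0 + 0.17·7.0 + 0.45·8.7) / (0.76 + 0.17 + 0.45 + 0.17 + 0.45)
  = 35.7720 / 2.0000 = 17.89

17.89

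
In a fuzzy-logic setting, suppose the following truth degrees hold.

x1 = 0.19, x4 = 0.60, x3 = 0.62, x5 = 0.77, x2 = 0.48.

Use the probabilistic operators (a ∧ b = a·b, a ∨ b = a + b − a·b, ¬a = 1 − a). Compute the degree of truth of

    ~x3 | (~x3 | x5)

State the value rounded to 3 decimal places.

~x3 = 1 − 0.6200 = 0.3800
~x3 = 1 − 0.6200 = 0.3800
~x3 | x5 = a + b − a·b on (0.3800, 0.7700) = 0.8574
~x3 | (~x3 | x5) = a + b − a·b on (0.3800, 0.8574) = 0.9116

0.912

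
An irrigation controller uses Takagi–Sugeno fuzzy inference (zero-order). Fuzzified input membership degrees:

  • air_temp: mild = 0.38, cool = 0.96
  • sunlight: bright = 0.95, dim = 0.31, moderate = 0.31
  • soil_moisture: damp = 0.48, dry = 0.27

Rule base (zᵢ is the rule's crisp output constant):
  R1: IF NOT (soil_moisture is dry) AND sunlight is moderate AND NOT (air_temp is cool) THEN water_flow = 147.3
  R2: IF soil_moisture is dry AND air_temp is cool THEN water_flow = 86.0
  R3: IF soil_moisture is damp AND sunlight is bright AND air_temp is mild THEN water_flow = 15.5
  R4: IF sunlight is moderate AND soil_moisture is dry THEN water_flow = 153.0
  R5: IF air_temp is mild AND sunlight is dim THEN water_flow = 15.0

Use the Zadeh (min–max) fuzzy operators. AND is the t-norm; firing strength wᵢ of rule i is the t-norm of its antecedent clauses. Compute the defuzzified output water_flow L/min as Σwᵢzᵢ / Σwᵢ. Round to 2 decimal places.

R1 (z=147.3): ¬dry=1−0.27=0.73, moderate=0.31, ¬cool=1−0.96=0.04; AND[min(a, b)] → w = 0.04
R2 (z=86.0): dry=0.27, cool=0.96; AND[min(a, b)] → w = 0.27
R3 (z=15.5): damp=0.48, bright=0.95, mild=0.38; AND[min(a, b)] → w = 0.38
R4 (z=153.0): moderate=0.31, dry=0.27; AND[min(a, b)] → w = 0.27
R5 (z=15.0): mild=0.38, dim=0.31; AND[min(a, b)] → w = 0.31
Weighted average = (0.04·147.3 + 0.27·86.0 + 0.38·15.5 + 0.27·153.0 + 0.31·15.0) / (0.04 + 0.27 + 0.38 + 0.27 + 0.31)
  = 80.9620 / 1.2700 = 63.75

63.75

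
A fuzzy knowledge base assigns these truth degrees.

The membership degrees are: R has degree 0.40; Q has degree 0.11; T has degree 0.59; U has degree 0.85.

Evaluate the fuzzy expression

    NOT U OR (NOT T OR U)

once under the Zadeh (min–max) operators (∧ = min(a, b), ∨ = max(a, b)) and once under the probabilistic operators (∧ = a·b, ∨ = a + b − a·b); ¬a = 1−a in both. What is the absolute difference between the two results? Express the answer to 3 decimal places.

Under Zadeh (min–max):
  NOT U = 1 − 0.85 = 0.15
  NOT T = 1 − 0.59 = 0.41
  NOT T OR U = max(a, b) on (0.41, 0.85) = 0.85
  NOT U OR (NOT T OR U) = max(a, b) on (0.15, 0.85) = 0.85
  → value = 0.8500
Under probabilistic:
  NOT U = 1 − 0.8500 = 0.1500
  NOT T = 1 − 0.5900 = 0.4100
  NOT T OR U = a + b − a·b on (0.4100, 0.8500) = 0.9115
  NOT U OR (NOT T OR U) = a + b − a·b on (0.1500, 0.9115) = 0.9248
  → value = 0.9248
|0.8500 − 0.9248| = 0.075

0.075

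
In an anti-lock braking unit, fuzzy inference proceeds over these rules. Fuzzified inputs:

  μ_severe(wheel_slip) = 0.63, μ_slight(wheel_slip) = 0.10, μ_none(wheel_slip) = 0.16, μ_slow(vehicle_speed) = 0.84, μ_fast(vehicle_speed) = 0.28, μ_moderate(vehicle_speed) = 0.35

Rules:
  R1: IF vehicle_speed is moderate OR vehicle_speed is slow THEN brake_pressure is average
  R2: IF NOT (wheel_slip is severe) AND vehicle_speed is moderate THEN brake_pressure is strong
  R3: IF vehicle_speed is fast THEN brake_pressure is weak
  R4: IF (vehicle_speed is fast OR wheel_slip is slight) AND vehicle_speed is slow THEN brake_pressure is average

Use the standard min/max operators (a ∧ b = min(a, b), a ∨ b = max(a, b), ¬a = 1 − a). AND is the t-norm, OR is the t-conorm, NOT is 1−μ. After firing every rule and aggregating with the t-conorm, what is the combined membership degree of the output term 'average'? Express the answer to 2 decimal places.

R1: moderate=0.35, slow=0.84; OR[max(a, b)] → w = 0.84
R2: ¬severe=1−0.63=0.37, moderate=0.35; AND[min(a, b)] → w = 0.35
R3: fast=0.28 → w = 0.28
R4: (fast=0.28 OR slight=0.10) = 0.28; AND[min(a, b)] with slow=0.84 → w = 0.28
Rules with consequent 'average': {R1, R4} → strengths 0.84, 0.28
Aggregate via t-conorm [max(a, b)]: 0.84

0.84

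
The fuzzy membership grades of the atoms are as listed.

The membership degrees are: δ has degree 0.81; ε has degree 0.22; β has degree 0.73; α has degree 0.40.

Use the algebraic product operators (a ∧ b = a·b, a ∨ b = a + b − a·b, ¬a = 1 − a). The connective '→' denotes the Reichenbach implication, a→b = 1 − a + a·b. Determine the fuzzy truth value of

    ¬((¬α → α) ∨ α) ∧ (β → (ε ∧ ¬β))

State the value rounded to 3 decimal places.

0.068

¬α = 1 − 0.4000 = 0.6000
¬α → α  [Reichenbach: 1 − a + a·b] with a=0.6000, b=0.4000 → 0.6400
(¬α → α) ∨ α = a + b − a·b on (0.6400, 0.4000) = 0.7840
¬((¬α → α) ∨ α) = 1 − 0.7840 = 0.2160
¬β = 1 − 0.7300 = 0.2700
ε ∧ ¬β = a·b on (0.2200, 0.2700) = 0.0594
β → (ε ∧ ¬β)  [Reichenbach: 1 − a + a·b] with a=0.7300, b=0.0594 → 0.3134
¬((¬α → α) ∨ α) ∧ (β → (ε ∧ ¬β)) = a·b on (0.2160, 0.3134) = 0.0677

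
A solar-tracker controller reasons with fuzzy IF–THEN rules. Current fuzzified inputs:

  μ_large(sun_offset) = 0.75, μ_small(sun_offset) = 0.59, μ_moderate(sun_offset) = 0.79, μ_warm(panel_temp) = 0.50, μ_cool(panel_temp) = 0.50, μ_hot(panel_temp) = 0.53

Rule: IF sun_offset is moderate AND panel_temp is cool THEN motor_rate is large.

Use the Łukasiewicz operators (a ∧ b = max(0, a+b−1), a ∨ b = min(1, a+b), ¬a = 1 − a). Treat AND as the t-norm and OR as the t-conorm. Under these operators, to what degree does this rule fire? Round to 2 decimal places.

firing strength: moderate=0.79, cool=0.50; AND[max(0, a+b−1)] → w = 0.29

0.29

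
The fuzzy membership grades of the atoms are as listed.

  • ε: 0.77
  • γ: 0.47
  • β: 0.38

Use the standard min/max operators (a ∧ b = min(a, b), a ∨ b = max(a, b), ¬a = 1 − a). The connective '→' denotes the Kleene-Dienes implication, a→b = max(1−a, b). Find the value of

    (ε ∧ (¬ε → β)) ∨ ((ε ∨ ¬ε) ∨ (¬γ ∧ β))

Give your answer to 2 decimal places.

0.77

¬ε = 1 − 0.77 = 0.23
¬ε → β  [Kleene-Dienes: max(1−a, b)] with a=0.23, b=0.38 → 0.77
ε ∧ (¬ε → β) = min(a, b) on (0.77, 0.77) = 0.77
¬ε = 1 − 0.77 = 0.23
ε ∨ ¬ε = max(a, b) on (0.77, 0.23) = 0.77
¬γ = 1 − 0.47 = 0.53
¬γ ∧ β = min(a, b) on (0.53, 0.38) = 0.38
(ε ∨ ¬ε) ∨ (¬γ ∧ β) = max(a, b) on (0.77, 0.38) = 0.77
(ε ∧ (¬ε → β)) ∨ ((ε ∨ ¬ε) ∨ (¬γ ∧ β)) = max(a, b) on (0.77, 0.77) = 0.77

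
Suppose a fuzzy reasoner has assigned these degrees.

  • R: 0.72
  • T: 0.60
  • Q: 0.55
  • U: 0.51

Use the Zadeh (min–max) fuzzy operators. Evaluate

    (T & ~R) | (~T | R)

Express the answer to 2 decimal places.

0.72

~R = 1 − 0.72 = 0.28
T & ~R = min(a, b) on (0.60, 0.28) = 0.28
~T = 1 − 0.60 = 0.40
~T | R = max(a, b) on (0.40, 0.72) = 0.72
(T & ~R) | (~T | R) = max(a, b) on (0.28, 0.72) = 0.72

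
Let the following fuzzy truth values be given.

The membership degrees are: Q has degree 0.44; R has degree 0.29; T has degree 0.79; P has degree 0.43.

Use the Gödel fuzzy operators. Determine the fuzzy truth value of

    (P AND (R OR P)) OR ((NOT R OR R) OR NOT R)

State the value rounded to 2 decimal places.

0.71

R OR P = max(a, b) on (0.29, 0.43) = 0.43
P AND (R OR P) = min(a, b) on (0.43, 0.43) = 0.43
NOT R = 1 − 0.29 = 0.71
NOT R OR R = max(a, b) on (0.71, 0.29) = 0.71
NOT R = 1 − 0.29 = 0.71
(NOT R OR R) OR NOT R = max(a, b) on (0.71, 0.71) = 0.71
(P AND (R OR P)) OR ((NOT R OR R) OR NOT R) = max(a, b) on (0.43, 0.71) = 0.71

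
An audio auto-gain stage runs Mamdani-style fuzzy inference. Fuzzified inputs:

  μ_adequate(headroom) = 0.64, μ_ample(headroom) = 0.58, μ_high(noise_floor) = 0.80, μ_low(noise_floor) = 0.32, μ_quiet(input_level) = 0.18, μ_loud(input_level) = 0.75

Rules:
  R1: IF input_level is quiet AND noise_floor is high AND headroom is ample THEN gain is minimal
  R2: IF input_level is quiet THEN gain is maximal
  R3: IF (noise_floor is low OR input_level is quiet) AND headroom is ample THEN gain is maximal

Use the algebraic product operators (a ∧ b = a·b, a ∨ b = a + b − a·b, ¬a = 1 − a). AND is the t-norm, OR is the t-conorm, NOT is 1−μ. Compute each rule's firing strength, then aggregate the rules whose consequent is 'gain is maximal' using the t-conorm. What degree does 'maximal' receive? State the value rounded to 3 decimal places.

R1: quiet=0.18, high=0.80, ample=0.58; AND[a·b] → w = 0.0835
R2: quiet=0.18 → w = 0.1800
R3: (low=0.32 OR quiet=0.18) = 0.4424; AND[a·b] with ample=0.58 → w = 0.2566
Rules with consequent 'maximal': {R2, R3} → strengths 0.1800, 0.2566
Aggregate via t-conorm [a + b − a·b]: 0.3904

0.390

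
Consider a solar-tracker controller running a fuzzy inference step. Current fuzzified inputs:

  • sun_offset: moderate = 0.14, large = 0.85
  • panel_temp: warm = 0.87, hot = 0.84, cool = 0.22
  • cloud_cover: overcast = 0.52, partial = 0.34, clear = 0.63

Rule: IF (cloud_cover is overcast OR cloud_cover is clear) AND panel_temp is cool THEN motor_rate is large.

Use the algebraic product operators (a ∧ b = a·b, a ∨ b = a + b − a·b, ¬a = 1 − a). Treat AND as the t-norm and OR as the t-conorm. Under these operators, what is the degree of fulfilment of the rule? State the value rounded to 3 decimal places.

0.181

firing strength: (overcast=0.52 OR clear=0.63) = 0.8224; AND[a·b] with cool=0.22 → w = 0.1809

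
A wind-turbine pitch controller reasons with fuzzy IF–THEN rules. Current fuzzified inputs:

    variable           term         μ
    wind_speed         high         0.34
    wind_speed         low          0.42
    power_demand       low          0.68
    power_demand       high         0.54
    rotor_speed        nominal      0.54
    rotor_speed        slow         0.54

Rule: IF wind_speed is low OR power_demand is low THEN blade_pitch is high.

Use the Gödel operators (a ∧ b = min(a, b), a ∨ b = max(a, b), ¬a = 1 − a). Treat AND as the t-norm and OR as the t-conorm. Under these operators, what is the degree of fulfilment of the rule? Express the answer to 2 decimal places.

0.68

firing strength: low=0.42, low=0.68; OR[max(a, b)] → w = 0.68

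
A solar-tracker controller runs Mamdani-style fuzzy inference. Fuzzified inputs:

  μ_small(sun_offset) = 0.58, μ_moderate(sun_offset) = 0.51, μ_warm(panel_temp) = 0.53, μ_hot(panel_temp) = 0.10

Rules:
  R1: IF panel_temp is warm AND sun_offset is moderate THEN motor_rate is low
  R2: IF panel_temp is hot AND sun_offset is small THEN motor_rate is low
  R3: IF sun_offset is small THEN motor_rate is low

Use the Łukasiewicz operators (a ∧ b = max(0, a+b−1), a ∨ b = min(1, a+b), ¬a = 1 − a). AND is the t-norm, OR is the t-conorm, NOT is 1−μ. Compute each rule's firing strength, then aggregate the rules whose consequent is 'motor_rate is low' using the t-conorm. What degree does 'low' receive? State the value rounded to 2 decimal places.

R1: warm=0.53, moderate=0.51; AND[max(0, a+b−1)] → w = 0.04
R2: hot=0.10, small=0.58; AND[max(0, a+b−1)] → w = 0.00
R3: small=0.58 → w = 0.58
Rules with consequent 'low': {R1, R2, R3} → strengths 0.04, 0.00, 0.58
Aggregate via t-conorm [min(1, a+b)]: 0.62

0.62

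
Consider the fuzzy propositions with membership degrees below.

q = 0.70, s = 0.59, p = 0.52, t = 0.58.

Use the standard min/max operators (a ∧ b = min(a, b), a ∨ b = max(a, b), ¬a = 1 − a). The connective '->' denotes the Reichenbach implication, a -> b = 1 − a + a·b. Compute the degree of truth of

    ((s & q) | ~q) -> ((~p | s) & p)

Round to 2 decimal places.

0.72

s & q = min(a, b) on (0.59, 0.70) = 0.59
~q = 1 − 0.70 = 0.30
(s & q) | ~q = max(a, b) on (0.59, 0.30) = 0.59
~p = 1 − 0.52 = 0.48
~p | s = max(a, b) on (0.48, 0.59) = 0.59
(~p | s) & p = min(a, b) on (0.59, 0.52) = 0.52
((s & q) | ~q) -> ((~p | s) & p)  [Reichenbach: 1 − a + a·b] with a=0.59, b=0.52 → 0.72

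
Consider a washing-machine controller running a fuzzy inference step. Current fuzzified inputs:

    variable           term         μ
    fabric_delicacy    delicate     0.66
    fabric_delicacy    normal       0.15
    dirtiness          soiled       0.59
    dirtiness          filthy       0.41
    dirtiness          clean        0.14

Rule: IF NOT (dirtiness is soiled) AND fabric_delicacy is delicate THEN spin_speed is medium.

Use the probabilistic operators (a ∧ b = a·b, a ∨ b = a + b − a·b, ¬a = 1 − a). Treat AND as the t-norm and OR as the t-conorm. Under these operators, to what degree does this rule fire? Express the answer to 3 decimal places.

firing strength: ¬soiled=1−0.59=0.41, delicate=0.66; AND[a·b] → w = 0.2706

0.271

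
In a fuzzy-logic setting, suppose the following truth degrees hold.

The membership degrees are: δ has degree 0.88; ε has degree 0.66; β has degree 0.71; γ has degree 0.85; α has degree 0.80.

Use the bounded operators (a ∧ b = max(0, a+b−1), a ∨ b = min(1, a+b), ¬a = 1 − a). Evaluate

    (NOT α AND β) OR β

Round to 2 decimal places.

0.71

NOT α = 1 − 0.80 = 0.20
NOT α AND β = max(0, a+b−1) on (0.20, 0.71) = 0.00
(NOT α AND β) OR β = min(1, a+b) on (0.00, 0.71) = 0.71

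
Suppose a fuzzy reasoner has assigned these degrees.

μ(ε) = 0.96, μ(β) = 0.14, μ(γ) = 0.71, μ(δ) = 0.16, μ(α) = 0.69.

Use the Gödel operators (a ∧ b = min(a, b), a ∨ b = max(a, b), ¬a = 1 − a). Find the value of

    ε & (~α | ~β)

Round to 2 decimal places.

~α = 1 − 0.69 = 0.31
~β = 1 − 0.14 = 0.86
~α | ~β = max(a, b) on (0.31, 0.86) = 0.86
ε & (~α | ~β) = min(a, b) on (0.96, 0.86) = 0.86

0.86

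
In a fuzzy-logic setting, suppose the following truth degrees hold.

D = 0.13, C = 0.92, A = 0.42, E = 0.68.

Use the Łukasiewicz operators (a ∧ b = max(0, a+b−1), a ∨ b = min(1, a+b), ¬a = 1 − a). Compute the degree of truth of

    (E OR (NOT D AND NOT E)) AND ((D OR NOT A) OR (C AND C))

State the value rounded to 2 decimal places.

0.87

NOT D = 1 − 0.13 = 0.87
NOT E = 1 − 0.68 = 0.32
NOT D AND NOT E = max(0, a+b−1) on (0.87, 0.32) = 0.19
E OR (NOT D AND NOT E) = min(1, a+b) on (0.68, 0.19) = 0.87
NOT A = 1 − 0.42 = 0.58
D OR NOT A = min(1, a+b) on (0.13, 0.58) = 0.71
C AND C = max(0, a+b−1) on (0.92, 0.92) = 0.84
(D OR NOT A) OR (C AND C) = min(1, a+b) on (0.71, 0.84) = 1.00
(E OR (NOT D AND NOT E)) AND ((D OR NOT A) OR (C AND C)) = max(0, a+b−1) on (0.87, 1.00) = 0.87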